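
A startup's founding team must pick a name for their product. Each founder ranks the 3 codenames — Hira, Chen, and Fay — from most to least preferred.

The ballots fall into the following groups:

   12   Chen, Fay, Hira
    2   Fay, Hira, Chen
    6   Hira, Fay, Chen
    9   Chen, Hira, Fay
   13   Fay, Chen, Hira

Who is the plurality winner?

Chen

First-place vote totals:
  Hira: 6
  Chen: 21
  Fay: 15
Chen has the most first-place votes.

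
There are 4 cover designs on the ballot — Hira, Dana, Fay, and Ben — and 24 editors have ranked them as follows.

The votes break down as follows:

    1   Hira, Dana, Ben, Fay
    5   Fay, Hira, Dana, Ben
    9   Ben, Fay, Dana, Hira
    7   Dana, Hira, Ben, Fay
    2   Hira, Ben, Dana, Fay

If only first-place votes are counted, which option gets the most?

Ben

First-place vote totals:
  Hira: 3
  Dana: 7
  Fay: 5
  Ben: 9
Ben has the most first-place votes.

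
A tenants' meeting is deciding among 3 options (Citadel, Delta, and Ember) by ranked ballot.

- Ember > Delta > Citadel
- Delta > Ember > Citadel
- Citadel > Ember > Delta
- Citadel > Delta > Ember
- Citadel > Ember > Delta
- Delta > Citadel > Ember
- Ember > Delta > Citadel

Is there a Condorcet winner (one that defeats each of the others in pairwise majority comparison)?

Head-to-head results (7 voters total):
Citadel vs Delta: Delta wins 4–3.
Citadel vs Ember: Citadel wins 4–3.
Delta vs Ember: Ember wins 4–3.
No candidate beats all others: Citadel beats Ember beats Delta beats Citadel, a majority cycle.

No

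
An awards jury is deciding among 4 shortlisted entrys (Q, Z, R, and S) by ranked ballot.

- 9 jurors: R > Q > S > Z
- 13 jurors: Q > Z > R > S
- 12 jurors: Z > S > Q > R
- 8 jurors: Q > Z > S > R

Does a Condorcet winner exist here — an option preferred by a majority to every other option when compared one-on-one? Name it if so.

Q

Head-to-head results (42 voters total):
Q vs Z: Q wins 30–12.
Q vs R: Q wins 33–9.
Q vs S: Q wins 30–12.
Z vs R: Z wins 33–9.
Z vs S: Z wins 33–9.
R vs S: R wins 22–20.
Q beats each rival — Z (30–12), R (33–9), S (30–12) — so Q is the Condorcet winner.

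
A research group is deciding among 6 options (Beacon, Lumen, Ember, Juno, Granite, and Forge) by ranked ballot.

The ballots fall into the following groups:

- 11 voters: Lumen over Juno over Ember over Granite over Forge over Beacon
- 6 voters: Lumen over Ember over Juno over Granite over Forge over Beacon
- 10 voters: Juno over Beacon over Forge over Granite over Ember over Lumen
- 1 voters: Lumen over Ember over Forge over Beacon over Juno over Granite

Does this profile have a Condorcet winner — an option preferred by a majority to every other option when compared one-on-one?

Yes

Head-to-head results (28 voters total):
Beacon vs Lumen: Lumen wins 18–10.
Beacon vs Ember: Ember wins 18–10.
Beacon vs Juno: Juno wins 27–1.
Beacon vs Granite: Granite wins 17–11.
Beacon vs Forge: Forge wins 18–10.
Lumen vs Ember: Lumen wins 18–10.
Lumen vs Juno: Lumen wins 18–10.
Lumen vs Granite: Lumen wins 18–10.
Lumen vs Forge: Lumen wins 18–10.
Ember vs Juno: Juno wins 21–7.
Ember vs Granite: Ember wins 18–10.
Ember vs Forge: Ember wins 18–10.
Juno vs Granite: Juno wins 28–0.
Juno vs Forge: Juno wins 27–1.
Granite vs Forge: Granite wins 17–11.
Lumen beats each rival — Beacon (18–10), Ember (18–10), Juno (18–10), Granite (18–10), Forge (18–10) — so Lumen is the Condorcet winner.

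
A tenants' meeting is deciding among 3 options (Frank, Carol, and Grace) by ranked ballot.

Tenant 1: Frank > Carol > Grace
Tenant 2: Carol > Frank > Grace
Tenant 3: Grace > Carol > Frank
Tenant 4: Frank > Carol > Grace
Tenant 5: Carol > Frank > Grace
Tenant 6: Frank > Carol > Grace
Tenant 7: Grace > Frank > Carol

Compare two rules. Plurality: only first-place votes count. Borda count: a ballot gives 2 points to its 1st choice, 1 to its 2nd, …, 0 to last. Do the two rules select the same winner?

Plurality first-place counts: Frank 3, Carol 2, Grace 2 → Frank.
Borda totals: Frank 9, Carol 8, Grace 4 → Frank.
The two rules agree on Frank.

Yes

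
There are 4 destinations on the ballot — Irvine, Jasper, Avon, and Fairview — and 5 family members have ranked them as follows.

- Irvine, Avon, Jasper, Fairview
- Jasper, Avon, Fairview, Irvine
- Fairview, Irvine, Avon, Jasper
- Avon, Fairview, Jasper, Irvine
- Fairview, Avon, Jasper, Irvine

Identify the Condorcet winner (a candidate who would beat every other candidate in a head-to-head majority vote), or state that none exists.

Avon

Head-to-head results (5 voters total):
Irvine vs Jasper: Jasper wins 3–2.
Irvine vs Avon: Avon wins 3–2.
Irvine vs Fairview: Fairview wins 4–1.
Jasper vs Avon: Avon wins 4–1.
Jasper vs Fairview: Fairview wins 3–2.
Avon vs Fairview: Avon wins 3–2.
Avon beats each rival — Irvine (3–2), Jasper (4–1), Fairview (3–2) — so Avon is the Condorcet winner.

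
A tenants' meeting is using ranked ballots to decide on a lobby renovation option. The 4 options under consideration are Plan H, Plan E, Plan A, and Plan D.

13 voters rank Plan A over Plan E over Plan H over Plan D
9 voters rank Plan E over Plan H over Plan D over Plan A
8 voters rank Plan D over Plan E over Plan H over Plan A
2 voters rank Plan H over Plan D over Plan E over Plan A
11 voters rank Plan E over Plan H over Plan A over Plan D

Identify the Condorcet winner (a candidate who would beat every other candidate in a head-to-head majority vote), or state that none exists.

Head-to-head results (43 voters total):
Plan H vs Plan E: Plan E wins 41–2.
Plan H vs Plan A: Plan H wins 30–13.
Plan H vs Plan D: Plan H wins 35–8.
Plan E vs Plan A: Plan E wins 30–13.
Plan E vs Plan D: Plan E wins 33–10.
Plan A vs Plan D: Plan A wins 24–19.
Plan E beats each rival — Plan H (41–2), Plan A (30–13), Plan D (33–10) — so Plan E is the Condorcet winner.

Plan E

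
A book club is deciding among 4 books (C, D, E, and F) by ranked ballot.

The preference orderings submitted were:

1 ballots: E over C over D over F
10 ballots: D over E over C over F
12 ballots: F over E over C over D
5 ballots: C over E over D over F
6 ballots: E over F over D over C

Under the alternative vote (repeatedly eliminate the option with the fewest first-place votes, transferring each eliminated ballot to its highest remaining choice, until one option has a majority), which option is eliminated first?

C

Round 1: F 12, D 10, E 7, C 5. C has the fewest and is eliminated.
Round 2: E 12, F 12, D 10. D has the fewest and is eliminated.
Round 3: E 22, F 12. E has a majority.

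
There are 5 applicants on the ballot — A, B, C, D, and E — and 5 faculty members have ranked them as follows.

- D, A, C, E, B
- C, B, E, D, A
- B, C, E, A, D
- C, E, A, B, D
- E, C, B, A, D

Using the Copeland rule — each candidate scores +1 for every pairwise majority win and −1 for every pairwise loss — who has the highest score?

C

Pairwise results:
  A vs B: B wins 3–2.
  A vs C: C wins 4–1.
  A vs D: A wins 3–2.
  A vs E: E wins 4–1.
  B vs C: C wins 4–1.
  B vs D: B wins 4–1.
  B vs E: E wins 3–2.
  C vs D: C wins 4–1.
  C vs E: C wins 4–1.
  D vs E: E wins 4–1.
Copeland scores (wins − losses):
  A: 1 − 3 = -2
  B: 2 − 2 = 0
  C: 4 − 0 = 4
  D: 0 − 4 = -4
  E: 3 − 1 = 2
C has the best Copeland score.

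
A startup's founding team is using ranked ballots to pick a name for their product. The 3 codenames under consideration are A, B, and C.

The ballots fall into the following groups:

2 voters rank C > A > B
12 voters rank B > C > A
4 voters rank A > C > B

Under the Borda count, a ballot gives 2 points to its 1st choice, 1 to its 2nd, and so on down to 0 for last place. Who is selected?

Borda scores:
  A: 2·1 + 12·0 + 4·2 = 10
  B: 2·0 + 12·2 + 4·0 = 24
  C: 2·2 + 12·1 + 4·1 = 20
B has the highest total.

B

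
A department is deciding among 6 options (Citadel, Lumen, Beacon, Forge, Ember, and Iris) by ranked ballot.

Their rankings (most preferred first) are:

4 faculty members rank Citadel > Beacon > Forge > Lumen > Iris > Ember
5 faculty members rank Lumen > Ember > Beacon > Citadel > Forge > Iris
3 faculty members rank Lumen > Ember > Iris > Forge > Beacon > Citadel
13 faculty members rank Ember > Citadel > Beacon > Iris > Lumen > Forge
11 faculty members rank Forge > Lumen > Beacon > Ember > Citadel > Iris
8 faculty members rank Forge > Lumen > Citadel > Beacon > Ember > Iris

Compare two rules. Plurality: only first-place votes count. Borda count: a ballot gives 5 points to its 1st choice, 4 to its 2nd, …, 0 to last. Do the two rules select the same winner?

No

Plurality first-place counts: Citadel 4, Lumen 8, Beacon 0, Forge 19, Ember 13, Iris 0 → Forge.
Borda totals: Citadel 117, Lumen 137, Beacon 122, Forge 118, Ember 127, Iris 39 → Lumen.
The two rules disagree: plurality picks Forge, Borda picks Lumen.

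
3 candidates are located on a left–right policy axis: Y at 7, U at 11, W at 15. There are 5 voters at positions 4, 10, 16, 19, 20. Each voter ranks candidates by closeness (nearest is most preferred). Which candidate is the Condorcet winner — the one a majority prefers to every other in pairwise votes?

With single-peaked preferences on a line, the Condorcet winner is the candidate closest to the median voter.
The median voter (position 16) is closest to W at 15.
Check: W vs U — voters closer to W: 3 of 5.

W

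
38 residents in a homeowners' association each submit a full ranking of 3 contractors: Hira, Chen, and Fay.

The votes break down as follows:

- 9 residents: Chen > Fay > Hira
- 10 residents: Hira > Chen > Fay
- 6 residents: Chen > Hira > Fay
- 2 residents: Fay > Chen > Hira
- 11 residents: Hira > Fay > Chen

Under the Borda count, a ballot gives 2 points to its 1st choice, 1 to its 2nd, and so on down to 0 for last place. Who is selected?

Hira

Borda scores:
  Hira: 9·0 + 10·2 + 6·1 + 2·0 + 11·2 = 48
  Chen: 9·2 + 10·1 + 6·2 + 2·1 + 11·0 = 42
  Fay: 9·1 + 10·0 + 6·0 + 2·2 + 11·1 = 24
Hira has the highest total.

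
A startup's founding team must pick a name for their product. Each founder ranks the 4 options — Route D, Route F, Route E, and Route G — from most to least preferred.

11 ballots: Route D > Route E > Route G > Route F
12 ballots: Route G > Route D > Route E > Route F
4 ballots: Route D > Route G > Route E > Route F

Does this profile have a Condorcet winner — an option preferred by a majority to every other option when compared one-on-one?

Head-to-head results (27 voters total):
Route D vs Route F: Route D wins 27–0.
Route D vs Route E: Route D wins 27–0.
Route D vs Route G: Route D wins 15–12.
Route F vs Route E: Route E wins 27–0.
Route F vs Route G: Route G wins 27–0.
Route E vs Route G: Route G wins 16–11.
Route D beats each rival — Route F (27–0), Route E (27–0), Route G (15–12) — so Route D is the Condorcet winner.

Yes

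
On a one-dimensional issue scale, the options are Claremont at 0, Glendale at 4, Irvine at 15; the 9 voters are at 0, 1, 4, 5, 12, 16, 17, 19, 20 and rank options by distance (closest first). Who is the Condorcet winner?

Irvine

With single-peaked preferences on a line, the Condorcet winner is the candidate closest to the median voter.
The median voter (position 12) is closest to Irvine at 15.
Check: Irvine vs Glendale — voters closer to Irvine: 5 of 9.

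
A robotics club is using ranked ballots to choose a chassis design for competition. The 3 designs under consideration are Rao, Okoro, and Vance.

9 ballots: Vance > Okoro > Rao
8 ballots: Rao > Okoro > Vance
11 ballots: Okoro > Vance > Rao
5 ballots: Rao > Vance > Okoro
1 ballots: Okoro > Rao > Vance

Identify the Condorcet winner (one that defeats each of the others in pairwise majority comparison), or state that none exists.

Okoro

Head-to-head results (34 voters total):
Rao vs Okoro: Okoro wins 21–13.
Rao vs Vance: Vance wins 20–14.
Okoro vs Vance: Okoro wins 20–14.
Okoro beats each rival — Rao (21–13), Vance (20–14) — so Okoro is the Condorcet winner.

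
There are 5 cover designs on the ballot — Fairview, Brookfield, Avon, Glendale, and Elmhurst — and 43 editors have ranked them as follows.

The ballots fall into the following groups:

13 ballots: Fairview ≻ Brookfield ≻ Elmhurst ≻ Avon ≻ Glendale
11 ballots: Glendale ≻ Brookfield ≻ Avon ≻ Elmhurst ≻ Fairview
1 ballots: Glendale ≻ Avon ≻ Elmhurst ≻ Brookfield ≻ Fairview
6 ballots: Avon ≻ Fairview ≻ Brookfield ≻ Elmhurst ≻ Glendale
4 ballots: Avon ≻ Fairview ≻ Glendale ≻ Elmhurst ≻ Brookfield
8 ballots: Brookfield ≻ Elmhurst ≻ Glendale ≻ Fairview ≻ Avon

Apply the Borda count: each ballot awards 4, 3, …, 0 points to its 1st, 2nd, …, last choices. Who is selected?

Brookfield

Borda scores:
  Fairview: 13·4 + 11·0 + 0 + 6·3 + 4·3 + 8·1 = 90
  Brookfield: 13·3 + 11·3 + 1 + 6·2 + 4·0 + 8·4 = 117
  Avon: 13·1 + 11·2 + 3 + 6·4 + 4·4 + 8·0 = 78
  Glendale: 13·0 + 11·4 + 4 + 6·0 + 4·2 + 8·2 = 72
  Elmhurst: 13·2 + 11·1 + 2 + 6·1 + 4·1 + 8·3 = 73
Brookfield has the highest total.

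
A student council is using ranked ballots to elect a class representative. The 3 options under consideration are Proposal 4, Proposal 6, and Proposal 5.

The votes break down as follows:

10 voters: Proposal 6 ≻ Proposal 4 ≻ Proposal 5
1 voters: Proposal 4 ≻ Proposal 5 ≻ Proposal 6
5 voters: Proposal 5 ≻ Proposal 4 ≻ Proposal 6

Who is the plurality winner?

Proposal 6

First-place vote totals:
  Proposal 4: 1
  Proposal 6: 10
  Proposal 5: 5
Proposal 6 has the most first-place votes.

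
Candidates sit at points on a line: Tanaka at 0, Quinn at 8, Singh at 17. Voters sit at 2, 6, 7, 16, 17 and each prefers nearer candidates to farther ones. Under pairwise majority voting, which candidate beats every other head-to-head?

With single-peaked preferences on a line, the Condorcet winner is the candidate closest to the median voter.
The median voter (position 7) is closest to Quinn at 8.
Check: Quinn vs Tanaka — voters closer to Quinn: 4 of 5.

Quinn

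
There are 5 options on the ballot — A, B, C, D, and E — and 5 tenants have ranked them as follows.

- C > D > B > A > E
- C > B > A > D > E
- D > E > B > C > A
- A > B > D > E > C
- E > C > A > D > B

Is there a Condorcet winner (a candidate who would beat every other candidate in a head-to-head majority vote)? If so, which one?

There is no Condorcet winner

Head-to-head results (5 voters total):
A vs B: B wins 3–2.
A vs C: C wins 4–1.
A vs D: A wins 3–2.
A vs E: A wins 3–2.
B vs C: C wins 3–2.
B vs D: D wins 3–2.
B vs E: B wins 3–2.
C vs D: C wins 3–2.
C vs E: E wins 3–2.
D vs E: D wins 4–1.
No candidate beats all others: A beats D beats B beats A, a majority cycle.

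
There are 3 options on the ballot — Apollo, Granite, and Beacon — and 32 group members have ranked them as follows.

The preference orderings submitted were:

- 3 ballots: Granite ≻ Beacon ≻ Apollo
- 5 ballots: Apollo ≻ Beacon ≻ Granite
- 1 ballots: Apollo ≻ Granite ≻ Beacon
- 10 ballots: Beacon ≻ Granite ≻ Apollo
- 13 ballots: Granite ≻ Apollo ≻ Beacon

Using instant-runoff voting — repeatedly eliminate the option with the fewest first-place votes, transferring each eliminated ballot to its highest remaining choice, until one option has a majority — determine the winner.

Granite

Round 1: Granite 16, Beacon 10, Apollo 6. Apollo has the fewest and is eliminated.
Round 2: Granite 17, Beacon 15. Granite has a majority.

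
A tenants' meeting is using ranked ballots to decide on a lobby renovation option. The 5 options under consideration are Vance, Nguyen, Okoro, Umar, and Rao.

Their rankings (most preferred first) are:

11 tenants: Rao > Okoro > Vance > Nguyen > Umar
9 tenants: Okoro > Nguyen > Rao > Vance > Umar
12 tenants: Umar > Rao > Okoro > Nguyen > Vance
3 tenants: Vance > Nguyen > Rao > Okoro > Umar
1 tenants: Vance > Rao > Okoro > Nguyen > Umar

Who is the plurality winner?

First-place vote totals:
  Vance: 4
  Nguyen: 0
  Okoro: 9
  Umar: 12
  Rao: 11
Umar has the most first-place votes.

Umar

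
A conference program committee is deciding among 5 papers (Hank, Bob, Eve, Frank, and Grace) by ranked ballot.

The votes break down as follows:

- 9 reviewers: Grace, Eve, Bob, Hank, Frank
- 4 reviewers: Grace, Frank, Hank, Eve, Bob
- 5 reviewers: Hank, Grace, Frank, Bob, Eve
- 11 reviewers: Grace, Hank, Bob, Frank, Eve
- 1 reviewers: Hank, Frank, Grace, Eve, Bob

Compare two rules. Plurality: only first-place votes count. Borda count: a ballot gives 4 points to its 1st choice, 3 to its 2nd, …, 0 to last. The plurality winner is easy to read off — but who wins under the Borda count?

Plurality first-place counts: Hank 6, Bob 0, Eve 0, Frank 0, Grace 24 → Grace.
Borda totals: Hank 74, Bob 45, Eve 32, Frank 36, Grace 113 → Grace.

Grace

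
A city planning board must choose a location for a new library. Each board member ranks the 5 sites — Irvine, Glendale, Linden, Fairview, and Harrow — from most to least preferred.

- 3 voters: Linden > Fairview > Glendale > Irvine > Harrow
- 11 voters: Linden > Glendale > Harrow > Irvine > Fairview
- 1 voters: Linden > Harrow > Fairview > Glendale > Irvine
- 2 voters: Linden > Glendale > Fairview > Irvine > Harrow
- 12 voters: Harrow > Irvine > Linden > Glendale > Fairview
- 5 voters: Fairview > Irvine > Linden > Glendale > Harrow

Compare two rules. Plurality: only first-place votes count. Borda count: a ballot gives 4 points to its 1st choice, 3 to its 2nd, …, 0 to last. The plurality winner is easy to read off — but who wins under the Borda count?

Plurality first-place counts: Irvine 0, Glendale 0, Linden 17, Fairview 5, Harrow 12 → Linden.
Borda totals: Irvine 67, Glendale 63, Linden 102, Fairview 35, Harrow 73 → Linden.

Linden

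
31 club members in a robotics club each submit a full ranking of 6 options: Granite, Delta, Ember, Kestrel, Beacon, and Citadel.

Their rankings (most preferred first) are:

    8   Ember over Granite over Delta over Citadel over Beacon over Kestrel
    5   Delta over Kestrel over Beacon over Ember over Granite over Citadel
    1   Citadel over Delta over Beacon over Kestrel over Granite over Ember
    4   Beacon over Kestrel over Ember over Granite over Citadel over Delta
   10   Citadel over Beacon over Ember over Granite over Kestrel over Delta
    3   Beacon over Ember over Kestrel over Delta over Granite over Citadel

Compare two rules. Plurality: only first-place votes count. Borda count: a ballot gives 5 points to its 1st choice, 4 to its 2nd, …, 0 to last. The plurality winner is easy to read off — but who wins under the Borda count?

Plurality first-place counts: Granite 0, Delta 5, Ember 8, Kestrel 0, Beacon 7, Citadel 11 → Citadel.
Borda totals: Granite 69, Delta 59, Ember 104, Kestrel 57, Beacon 101, Citadel 75 → Ember.

Ember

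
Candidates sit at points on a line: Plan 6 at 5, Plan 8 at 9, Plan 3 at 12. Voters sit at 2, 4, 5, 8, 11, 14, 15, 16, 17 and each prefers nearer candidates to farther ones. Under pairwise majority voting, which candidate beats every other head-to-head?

Plan 3

With single-peaked preferences on a line, the Condorcet winner is the candidate closest to the median voter.
The median voter (position 11) is closest to Plan 3 at 12.
Check: Plan 3 vs Plan 8 — voters closer to Plan 3: 5 of 9.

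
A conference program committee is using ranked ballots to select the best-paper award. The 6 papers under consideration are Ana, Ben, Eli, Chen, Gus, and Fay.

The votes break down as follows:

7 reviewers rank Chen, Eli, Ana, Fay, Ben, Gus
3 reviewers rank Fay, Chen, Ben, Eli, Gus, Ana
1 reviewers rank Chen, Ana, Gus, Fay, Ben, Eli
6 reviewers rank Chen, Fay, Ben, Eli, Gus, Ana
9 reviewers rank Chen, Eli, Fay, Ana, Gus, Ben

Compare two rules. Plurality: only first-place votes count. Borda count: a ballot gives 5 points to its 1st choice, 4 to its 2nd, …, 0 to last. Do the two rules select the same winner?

Yes

Plurality first-place counts: Ana 0, Ben 0, Eli 0, Chen 23, Gus 0, Fay 3 → Chen.
Borda totals: Ana 43, Ben 35, Eli 82, Chen 127, Gus 21, Fay 82 → Chen.
The two rules agree on Chen.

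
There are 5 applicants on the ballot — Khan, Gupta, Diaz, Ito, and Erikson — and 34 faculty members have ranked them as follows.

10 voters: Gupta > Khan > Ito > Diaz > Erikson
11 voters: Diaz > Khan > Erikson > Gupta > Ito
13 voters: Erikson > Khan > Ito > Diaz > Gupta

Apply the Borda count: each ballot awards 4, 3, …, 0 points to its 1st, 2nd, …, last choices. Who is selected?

Khan

Borda scores:
  Khan: 10·3 + 11·3 + 13·3 = 102
  Gupta: 10·4 + 11·1 + 13·0 = 51
  Diaz: 10·1 + 11·4 + 13·1 = 67
  Ito: 10·2 + 11·0 + 13·2 = 46
  Erikson: 10·0 + 11·2 + 13·4 = 74
Khan has the highest total.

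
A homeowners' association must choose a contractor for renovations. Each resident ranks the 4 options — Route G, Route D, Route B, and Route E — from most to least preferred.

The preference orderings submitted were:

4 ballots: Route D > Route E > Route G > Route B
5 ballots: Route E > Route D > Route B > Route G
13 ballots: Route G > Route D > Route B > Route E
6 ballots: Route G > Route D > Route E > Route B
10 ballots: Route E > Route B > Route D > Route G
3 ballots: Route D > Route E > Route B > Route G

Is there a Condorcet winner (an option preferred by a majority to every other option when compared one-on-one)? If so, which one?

Head-to-head results (41 voters total):
Route G vs Route D: Route D wins 22–19.
Route G vs Route B: Route G wins 23–18.
Route G vs Route E: Route E wins 22–19.
Route D vs Route B: Route D wins 31–10.
Route D vs Route E: Route D wins 26–15.
Route B vs Route E: Route E wins 28–13.
Route D beats each rival — Route G (22–19), Route B (31–10), Route E (26–15) — so Route D is the Condorcet winner.

Route D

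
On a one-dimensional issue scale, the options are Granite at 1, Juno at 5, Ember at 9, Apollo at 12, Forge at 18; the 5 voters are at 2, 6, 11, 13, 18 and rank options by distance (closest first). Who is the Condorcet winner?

Apollo

With single-peaked preferences on a line, the Condorcet winner is the candidate closest to the median voter.
The median voter (position 11) is closest to Apollo at 12.
Check: Apollo vs Ember — voters closer to Apollo: 3 of 5.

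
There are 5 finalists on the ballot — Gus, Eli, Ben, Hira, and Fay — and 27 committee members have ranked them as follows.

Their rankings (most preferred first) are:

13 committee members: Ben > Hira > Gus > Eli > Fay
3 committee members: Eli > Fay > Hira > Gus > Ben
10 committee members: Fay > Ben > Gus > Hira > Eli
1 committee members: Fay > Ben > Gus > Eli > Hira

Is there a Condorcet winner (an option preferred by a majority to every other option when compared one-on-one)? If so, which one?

There is no Condorcet winner

Head-to-head results (27 voters total):
Gus vs Eli: Gus wins 24–3.
Gus vs Ben: Ben wins 24–3.
Gus vs Hira: Hira wins 16–11.
Gus vs Fay: Fay wins 14–13.
Eli vs Ben: Ben wins 24–3.
Eli vs Hira: Hira wins 23–4.
Eli vs Fay: Eli wins 16–11.
Ben vs Hira: Ben wins 24–3.
Ben vs Fay: Fay wins 14–13.
Hira vs Fay: Fay wins 14–13.
No candidate beats all others: Gus beats Eli beats Fay beats Gus, a majority cycle.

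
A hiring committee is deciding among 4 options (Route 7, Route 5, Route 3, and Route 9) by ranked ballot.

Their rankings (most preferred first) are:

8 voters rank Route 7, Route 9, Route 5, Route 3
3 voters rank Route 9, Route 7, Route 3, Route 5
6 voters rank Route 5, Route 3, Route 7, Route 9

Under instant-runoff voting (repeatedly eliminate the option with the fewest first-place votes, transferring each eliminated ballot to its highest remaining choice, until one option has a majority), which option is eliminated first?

Route 3

Round 1: Route 7 8, Route 5 6, Route 9 3, Route 3 0. Route 3 has the fewest and is eliminated.
Round 2: Route 7 8, Route 5 6, Route 9 3. Route 9 has the fewest and is eliminated.
Round 3: Route 7 11, Route 5 6. Route 7 has a majority.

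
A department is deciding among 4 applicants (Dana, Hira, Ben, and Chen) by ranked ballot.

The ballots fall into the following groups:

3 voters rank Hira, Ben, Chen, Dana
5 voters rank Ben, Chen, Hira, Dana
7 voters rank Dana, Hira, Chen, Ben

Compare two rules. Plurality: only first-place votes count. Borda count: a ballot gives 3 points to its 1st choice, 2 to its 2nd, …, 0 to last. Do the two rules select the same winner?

No

Plurality first-place counts: Dana 7, Hira 3, Ben 5, Chen 0 → Dana.
Borda totals: Dana 21, Hira 28, Ben 21, Chen 20 → Hira.
The two rules disagree: plurality picks Dana, Borda picks Hira.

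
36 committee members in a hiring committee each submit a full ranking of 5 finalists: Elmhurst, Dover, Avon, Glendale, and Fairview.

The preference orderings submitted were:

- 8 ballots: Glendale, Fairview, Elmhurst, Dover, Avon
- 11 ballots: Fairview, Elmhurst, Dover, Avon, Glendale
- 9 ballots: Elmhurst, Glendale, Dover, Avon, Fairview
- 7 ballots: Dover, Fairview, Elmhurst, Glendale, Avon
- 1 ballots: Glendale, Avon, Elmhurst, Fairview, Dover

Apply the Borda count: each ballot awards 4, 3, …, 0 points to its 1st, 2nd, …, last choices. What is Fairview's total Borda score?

90

Borda scores:
  Elmhurst: 8·2 + 11·3 + 9·4 + 7·2 + 2 = 101
  Dover: 8·1 + 11·2 + 9·2 + 7·4 + 0 = 76
  Avon: 8·0 + 11·1 + 9·1 + 7·0 + 3 = 23
  Glendale: 8·4 + 11·0 + 9·3 + 7·1 + 4 = 70
  Fairview: 8·3 + 11·4 + 9·0 + 7·3 + 1 = 90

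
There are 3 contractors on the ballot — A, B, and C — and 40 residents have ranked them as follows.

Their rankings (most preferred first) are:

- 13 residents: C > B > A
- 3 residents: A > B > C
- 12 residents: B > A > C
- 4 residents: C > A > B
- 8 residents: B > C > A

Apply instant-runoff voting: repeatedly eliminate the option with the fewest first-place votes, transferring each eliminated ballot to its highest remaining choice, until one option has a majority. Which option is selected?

Round 1: B 20, C 17, A 3. A has the fewest and is eliminated.
Round 2: B 23, C 17. B has a majority.

B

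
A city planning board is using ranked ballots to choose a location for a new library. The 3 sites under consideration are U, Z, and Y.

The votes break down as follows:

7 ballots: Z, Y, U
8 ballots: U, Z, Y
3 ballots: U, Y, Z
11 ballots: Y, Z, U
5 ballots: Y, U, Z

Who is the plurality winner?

Y

First-place vote totals:
  U: 11
  Z: 7
  Y: 16
Y has the most first-place votes.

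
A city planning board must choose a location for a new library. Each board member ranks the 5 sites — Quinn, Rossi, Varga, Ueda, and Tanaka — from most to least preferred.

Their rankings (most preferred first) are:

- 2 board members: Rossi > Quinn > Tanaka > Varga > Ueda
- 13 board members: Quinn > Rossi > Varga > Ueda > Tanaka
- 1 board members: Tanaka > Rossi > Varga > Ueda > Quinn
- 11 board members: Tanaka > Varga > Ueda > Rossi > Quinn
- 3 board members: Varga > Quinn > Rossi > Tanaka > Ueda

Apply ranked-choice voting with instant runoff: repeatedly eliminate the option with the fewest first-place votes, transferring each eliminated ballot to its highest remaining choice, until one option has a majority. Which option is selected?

Quinn

Round 1: Quinn 13, Tanaka 12, Varga 3, Rossi 2, Ueda 0. Ueda has the fewest and is eliminated.
Round 2: Quinn 13, Tanaka 12, Varga 3, Rossi 2. Rossi has the fewest and is eliminated.
Round 3: Quinn 15, Tanaka 12, Varga 3. Varga has the fewest and is eliminated.
Round 4: Quinn 18, Tanaka 12. Quinn has a majority.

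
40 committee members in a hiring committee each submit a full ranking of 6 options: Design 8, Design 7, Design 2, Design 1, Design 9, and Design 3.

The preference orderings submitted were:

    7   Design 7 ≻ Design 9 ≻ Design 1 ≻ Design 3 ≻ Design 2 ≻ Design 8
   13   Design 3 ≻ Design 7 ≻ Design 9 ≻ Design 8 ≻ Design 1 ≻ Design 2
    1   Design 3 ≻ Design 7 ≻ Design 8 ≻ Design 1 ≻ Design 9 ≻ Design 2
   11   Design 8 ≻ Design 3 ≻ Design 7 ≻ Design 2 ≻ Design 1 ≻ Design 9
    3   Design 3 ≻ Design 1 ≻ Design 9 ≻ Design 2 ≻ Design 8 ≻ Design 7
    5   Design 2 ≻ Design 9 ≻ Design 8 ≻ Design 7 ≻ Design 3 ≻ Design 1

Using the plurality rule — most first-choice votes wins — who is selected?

First-place vote totals:
  Design 8: 11
  Design 7: 7
  Design 2: 5
  Design 1: 0
  Design 9: 0
  Design 3: 17
Design 3 has the most first-place votes.

Design 3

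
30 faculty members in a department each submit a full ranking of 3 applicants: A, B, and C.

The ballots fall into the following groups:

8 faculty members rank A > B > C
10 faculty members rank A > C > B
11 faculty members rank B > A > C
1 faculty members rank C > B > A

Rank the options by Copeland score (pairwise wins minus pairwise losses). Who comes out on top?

Pairwise results:
  A vs B: A wins 18–12.
  A vs C: A wins 29–1.
  B vs C: B wins 19–11.
Copeland scores (wins − losses):
  A: 2 − 0 = 2
  B: 1 − 1 = 0
  C: 0 − 2 = -2
A has the best Copeland score.

A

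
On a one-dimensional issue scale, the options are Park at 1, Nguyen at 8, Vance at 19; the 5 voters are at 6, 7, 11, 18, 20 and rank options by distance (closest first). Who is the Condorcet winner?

Nguyen

With single-peaked preferences on a line, the Condorcet winner is the candidate closest to the median voter.
The median voter (position 11) is closest to Nguyen at 8.
Check: Nguyen vs Park — voters closer to Nguyen: 5 of 5.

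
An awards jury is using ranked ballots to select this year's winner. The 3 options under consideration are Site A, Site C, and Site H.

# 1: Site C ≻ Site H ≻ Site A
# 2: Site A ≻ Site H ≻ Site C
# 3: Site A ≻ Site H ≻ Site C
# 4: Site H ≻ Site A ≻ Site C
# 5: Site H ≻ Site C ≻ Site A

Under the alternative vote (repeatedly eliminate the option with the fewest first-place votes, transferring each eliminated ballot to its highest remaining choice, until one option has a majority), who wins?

Round 1: Site A 2, Site H 2, Site C 1. Site C has the fewest and is eliminated.
Round 2: Site H 3, Site A 2. Site H has a majority.

Site H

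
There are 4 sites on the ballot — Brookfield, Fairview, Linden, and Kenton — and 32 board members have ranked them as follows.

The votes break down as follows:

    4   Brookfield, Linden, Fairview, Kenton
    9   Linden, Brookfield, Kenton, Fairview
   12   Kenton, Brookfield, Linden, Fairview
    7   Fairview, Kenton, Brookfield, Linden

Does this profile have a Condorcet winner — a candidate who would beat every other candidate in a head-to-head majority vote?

Yes

Head-to-head results (32 voters total):
Brookfield vs Fairview: Brookfield wins 25–7.
Brookfield vs Linden: Brookfield wins 23–9.
Brookfield vs Kenton: Kenton wins 19–13.
Fairview vs Linden: Linden wins 25–7.
Fairview vs Kenton: Kenton wins 21–11.
Linden vs Kenton: Kenton wins 19–13.
Kenton beats each rival — Brookfield (19–13), Fairview (21–11), Linden (19–13) — so Kenton is the Condorcet winner.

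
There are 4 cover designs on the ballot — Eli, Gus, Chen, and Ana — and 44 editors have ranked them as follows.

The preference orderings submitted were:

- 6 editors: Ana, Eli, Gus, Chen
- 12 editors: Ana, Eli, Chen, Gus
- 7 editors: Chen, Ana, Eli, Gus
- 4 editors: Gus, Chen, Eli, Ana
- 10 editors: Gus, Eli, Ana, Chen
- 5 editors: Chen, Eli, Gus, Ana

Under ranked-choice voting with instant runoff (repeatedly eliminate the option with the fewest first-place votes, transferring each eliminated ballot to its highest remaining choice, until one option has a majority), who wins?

Round 1: Ana 18, Gus 14, Chen 12, Eli 0. Eli has the fewest and is eliminated.
Round 2: Ana 18, Gus 14, Chen 12. Chen has the fewest and is eliminated.
Round 3: Ana 25, Gus 19. Ana has a majority.

Ana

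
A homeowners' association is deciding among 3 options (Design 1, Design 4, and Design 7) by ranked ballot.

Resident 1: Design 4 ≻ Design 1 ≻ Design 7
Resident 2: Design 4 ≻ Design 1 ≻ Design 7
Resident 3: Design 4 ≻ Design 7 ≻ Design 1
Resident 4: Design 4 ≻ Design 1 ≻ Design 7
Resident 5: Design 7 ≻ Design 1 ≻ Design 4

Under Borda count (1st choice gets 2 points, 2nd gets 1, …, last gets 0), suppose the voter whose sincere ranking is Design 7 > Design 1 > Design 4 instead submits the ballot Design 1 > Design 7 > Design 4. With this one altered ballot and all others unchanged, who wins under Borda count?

Borda totals with the altered ballot: Design 1 5, Design 4 8, Design 7 2.
The winner is unchanged: still Design 4.

Design 4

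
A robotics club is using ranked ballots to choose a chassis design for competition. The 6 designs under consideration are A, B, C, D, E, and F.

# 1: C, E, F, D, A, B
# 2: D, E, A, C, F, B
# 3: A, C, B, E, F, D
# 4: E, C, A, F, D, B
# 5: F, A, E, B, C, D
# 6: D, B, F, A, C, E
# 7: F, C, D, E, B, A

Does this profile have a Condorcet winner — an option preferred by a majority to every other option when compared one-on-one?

Head-to-head results (7 voters total):
A vs B: A wins 5–2.
A vs C: A wins 4–3.
A vs D: D wins 4–3.
A vs E: E wins 4–3.
A vs F: F wins 4–3.
B vs C: C wins 5–2.
B vs D: D wins 5–2.
B vs E: E wins 5–2.
B vs F: F wins 5–2.
C vs D: C wins 5–2.
C vs E: C wins 4–3.
C vs F: C wins 4–3.
D vs E: E wins 4–3.
D vs F: F wins 5–2.
E vs F: E wins 4–3.
No candidate beats all others: A beats C beats D beats A, a majority cycle.

No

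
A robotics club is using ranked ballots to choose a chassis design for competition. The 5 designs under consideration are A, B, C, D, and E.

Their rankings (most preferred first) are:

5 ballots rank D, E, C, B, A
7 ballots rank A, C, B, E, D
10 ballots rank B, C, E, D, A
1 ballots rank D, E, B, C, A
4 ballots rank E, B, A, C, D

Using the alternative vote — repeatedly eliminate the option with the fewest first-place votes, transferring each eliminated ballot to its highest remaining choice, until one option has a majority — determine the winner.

B

Round 1: B 10, A 7, D 6, E 4, C 0. C has the fewest and is eliminated.
Round 2: B 10, A 7, D 6, E 4. E has the fewest and is eliminated.
Round 3: B 14, A 7, D 6. B has a majority.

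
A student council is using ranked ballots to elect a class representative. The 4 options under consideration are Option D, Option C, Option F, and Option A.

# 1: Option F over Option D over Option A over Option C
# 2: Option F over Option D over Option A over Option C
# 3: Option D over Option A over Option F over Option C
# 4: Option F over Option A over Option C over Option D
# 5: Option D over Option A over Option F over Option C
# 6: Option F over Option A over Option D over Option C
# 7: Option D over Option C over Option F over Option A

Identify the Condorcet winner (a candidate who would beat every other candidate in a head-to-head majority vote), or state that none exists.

Head-to-head results (7 voters total):
Option D vs Option C: Option D wins 6–1.
Option D vs Option F: Option F wins 4–3.
Option D vs Option A: Option D wins 5–2.
Option C vs Option F: Option F wins 6–1.
Option C vs Option A: Option A wins 6–1.
Option F vs Option A: Option F wins 5–2.
Option F beats each rival — Option D (4–3), Option C (6–1), Option A (5–2) — so Option F is the Condorcet winner.

Option F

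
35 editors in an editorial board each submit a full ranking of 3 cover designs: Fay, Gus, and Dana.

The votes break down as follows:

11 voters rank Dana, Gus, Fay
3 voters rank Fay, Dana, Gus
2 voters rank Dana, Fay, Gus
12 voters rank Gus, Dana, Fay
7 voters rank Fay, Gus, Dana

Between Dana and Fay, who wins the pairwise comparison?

Dana

Ballots ranking Dana above Fay: 11+2+12 = 25.
Ballots ranking Fay above Dana: 3+7 = 10.
Dana wins the head-to-head, 25–10.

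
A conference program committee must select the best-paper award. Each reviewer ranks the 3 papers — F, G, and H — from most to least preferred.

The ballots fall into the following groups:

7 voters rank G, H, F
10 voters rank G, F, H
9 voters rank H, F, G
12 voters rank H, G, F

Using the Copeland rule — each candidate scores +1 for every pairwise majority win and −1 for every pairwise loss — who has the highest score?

H

Pairwise results:
  F vs G: G wins 29–9.
  F vs H: H wins 28–10.
  G vs H: H wins 21–17.
Copeland scores (wins − losses):
  F: 0 − 2 = -2
  G: 1 − 1 = 0
  H: 2 − 0 = 2
H has the best Copeland score.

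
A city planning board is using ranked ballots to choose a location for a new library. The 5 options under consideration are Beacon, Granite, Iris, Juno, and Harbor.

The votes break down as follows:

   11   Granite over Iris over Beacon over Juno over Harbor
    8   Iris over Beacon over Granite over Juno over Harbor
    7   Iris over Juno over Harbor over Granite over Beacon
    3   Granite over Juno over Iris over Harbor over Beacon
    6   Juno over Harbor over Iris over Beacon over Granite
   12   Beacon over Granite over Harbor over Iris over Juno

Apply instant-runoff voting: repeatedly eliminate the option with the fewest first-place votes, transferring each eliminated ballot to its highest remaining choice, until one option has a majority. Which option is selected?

Round 1: Iris 15, Granite 14, Beacon 12, Juno 6, Harbor 0. Harbor has the fewest and is eliminated.
Round 2: Iris 15, Granite 14, Beacon 12, Juno 6. Juno has the fewest and is eliminated.
Round 3: Iris 21, Granite 14, Beacon 12. Beacon has the fewest and is eliminated.
Round 4: Granite 26, Iris 21. Granite has a majority.

Granite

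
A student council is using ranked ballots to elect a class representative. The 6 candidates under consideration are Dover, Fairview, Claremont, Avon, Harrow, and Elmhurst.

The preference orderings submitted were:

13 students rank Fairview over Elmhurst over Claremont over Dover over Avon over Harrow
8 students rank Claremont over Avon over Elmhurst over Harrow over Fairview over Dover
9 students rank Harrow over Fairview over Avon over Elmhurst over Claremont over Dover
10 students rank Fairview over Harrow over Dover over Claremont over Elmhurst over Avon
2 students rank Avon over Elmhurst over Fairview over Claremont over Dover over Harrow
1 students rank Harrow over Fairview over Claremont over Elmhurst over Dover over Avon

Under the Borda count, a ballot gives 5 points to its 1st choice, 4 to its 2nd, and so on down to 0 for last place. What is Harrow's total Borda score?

Borda scores:
  Dover: 13·2 + 8·0 + 9·0 + 10·3 + 2·1 + 1 = 59
  Fairview: 13·5 + 8·1 + 9·4 + 10·5 + 2·3 + 4 = 169
  Claremont: 13·3 + 8·5 + 9·1 + 10·2 + 2·2 + 3 = 115
  Avon: 13·1 + 8·4 + 9·3 + 10·0 + 2·5 + 0 = 82
  Harrow: 13·0 + 8·2 + 9·5 + 10·4 + 2·0 + 5 = 106
  Elmhurst: 13·4 + 8·3 + 9·2 + 10·1 + 2·4 + 2 = 114

106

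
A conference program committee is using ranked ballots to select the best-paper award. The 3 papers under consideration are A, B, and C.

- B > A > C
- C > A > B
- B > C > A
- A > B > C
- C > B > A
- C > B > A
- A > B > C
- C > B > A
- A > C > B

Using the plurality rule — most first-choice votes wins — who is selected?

C

First-place vote totals:
  A: 3
  B: 2
  C: 4
C has the most first-place votes.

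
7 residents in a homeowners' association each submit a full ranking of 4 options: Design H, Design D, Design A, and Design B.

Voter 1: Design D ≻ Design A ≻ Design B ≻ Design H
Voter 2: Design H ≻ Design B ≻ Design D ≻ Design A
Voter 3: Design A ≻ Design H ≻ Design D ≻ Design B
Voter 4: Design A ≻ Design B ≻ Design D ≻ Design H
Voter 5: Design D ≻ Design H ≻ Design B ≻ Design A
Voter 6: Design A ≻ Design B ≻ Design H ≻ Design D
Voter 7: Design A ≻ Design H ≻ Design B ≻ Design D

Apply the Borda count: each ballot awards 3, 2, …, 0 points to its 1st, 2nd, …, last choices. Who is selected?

Borda scores:
  Design H: 0 + 3 + 2 + 0 + 2 + 1 + 2 = 10
  Design D: 3 + 1 + 1 + 1 + 3 + 0 + 0 = 9
  Design A: 2 + 0 + 3 + 3 + 0 + 3 + 3 = 14
  Design B: 1 + 2 + 0 + 2 + 1 + 2 + 1 = 9
Design A has the highest total.

Design A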